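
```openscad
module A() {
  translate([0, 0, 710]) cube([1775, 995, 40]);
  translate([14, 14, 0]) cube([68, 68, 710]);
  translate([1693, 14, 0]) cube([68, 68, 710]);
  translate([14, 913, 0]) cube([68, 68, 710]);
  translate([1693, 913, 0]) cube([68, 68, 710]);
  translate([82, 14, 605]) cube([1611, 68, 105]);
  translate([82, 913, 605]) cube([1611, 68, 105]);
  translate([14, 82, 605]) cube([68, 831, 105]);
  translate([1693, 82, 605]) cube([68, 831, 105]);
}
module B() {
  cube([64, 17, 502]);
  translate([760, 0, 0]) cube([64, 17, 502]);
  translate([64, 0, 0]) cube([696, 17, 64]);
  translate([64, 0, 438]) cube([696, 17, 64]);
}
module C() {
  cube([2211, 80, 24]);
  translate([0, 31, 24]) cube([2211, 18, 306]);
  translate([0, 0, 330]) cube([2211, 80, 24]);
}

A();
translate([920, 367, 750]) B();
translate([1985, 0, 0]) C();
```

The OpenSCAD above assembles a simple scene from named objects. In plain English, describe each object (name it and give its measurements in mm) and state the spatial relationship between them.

A is a rectangular dining table. The top is 1775×995×40 mm with its upper surface at z = 750 mm. It stands on four 68×68 mm square legs, each inset 14 mm from the nearest pair of top edges, running from the floor to the underside of the top. Four apron rails, 68 mm thick and 105 mm tall, run between adjacent legs with their top edges flush with the underside of the top and their outer faces flush with the legs' outer faces.

B is a picture frame with a 696×374 mm rectangular opening (x by z) and a uniform 64 mm border on every side. Frame depth is 17 mm along y. It is built from two vertical stiles running the full outside height and two horizontal rails spanning the gap between the stiles.

C is an I-beam lying along x, 2211 mm long. Overall section height 354 mm. Two flanges 80 mm wide (y) and 24 mm thick, one on the floor and one at the top; a web 18 mm thick runs between them, centred on the flange width.

The picture frame is on top of the table. The I-beam is on the floor beside the table on its +x side.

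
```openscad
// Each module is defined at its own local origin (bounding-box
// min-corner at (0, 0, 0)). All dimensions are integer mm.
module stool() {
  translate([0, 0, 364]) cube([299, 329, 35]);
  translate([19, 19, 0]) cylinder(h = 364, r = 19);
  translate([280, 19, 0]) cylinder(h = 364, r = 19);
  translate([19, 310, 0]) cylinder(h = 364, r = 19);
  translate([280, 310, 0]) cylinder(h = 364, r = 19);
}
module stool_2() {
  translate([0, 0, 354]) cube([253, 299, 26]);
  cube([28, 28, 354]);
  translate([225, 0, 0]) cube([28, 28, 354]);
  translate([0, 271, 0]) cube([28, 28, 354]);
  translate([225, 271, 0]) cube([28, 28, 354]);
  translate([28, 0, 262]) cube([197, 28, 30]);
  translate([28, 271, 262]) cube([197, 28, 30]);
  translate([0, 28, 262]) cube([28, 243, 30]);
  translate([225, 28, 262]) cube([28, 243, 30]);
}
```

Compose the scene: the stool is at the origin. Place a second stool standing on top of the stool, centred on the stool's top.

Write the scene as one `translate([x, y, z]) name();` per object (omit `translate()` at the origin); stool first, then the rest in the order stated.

stool();
translate([23, 15, 399]) stool_2();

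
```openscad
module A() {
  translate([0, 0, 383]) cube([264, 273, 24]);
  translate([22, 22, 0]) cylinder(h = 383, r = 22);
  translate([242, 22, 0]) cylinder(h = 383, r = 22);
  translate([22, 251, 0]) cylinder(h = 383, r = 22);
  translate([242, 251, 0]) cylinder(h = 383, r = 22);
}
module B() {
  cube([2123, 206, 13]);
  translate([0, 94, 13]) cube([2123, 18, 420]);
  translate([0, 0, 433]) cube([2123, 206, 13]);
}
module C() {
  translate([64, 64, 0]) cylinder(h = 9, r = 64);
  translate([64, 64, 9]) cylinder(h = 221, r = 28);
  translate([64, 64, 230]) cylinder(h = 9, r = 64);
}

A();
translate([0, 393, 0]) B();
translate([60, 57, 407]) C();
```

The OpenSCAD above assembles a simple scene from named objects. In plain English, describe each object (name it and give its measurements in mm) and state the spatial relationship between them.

A is a simple wooden stool: a rectangular seat 264 mm (x) by 273 mm (y), 24 mm thick, top face at z = 407 mm, on four round legs, each 44 mm in diameter. The legs rest on z = 0, each leg's axis is inset half a diameter from the nearest pair of seat edges (so the leg's bounding box is flush with the corner).

B is an I-beam lying along x, 2123 mm long. Overall section height 446 mm. Two flanges 206 mm wide (y) and 13 mm thick, one on the floor and one at the top; a web 18 mm thick runs between them, centred on the flange width.

C is a spool: two coaxial disc flanges of radius 64 mm and thickness 9 mm, joined by a core cylinder of radius 28 mm and height 221 mm. The lower flange rests on z = 0 and the three cylinders share a vertical axis.

The I-beam is on the floor beside the stool on its +y side. The spool is on top of the stool.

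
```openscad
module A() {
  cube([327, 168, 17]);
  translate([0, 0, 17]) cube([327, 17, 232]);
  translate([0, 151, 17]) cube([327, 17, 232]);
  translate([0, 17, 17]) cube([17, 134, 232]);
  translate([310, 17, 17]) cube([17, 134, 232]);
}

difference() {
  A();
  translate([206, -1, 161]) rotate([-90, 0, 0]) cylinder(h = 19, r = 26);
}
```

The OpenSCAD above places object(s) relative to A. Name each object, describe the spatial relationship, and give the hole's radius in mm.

The subtracted cylinder has r = 26 mm.

A is an open box. The open box has a circular hole through its front wall. The hole's radius is 26 mm.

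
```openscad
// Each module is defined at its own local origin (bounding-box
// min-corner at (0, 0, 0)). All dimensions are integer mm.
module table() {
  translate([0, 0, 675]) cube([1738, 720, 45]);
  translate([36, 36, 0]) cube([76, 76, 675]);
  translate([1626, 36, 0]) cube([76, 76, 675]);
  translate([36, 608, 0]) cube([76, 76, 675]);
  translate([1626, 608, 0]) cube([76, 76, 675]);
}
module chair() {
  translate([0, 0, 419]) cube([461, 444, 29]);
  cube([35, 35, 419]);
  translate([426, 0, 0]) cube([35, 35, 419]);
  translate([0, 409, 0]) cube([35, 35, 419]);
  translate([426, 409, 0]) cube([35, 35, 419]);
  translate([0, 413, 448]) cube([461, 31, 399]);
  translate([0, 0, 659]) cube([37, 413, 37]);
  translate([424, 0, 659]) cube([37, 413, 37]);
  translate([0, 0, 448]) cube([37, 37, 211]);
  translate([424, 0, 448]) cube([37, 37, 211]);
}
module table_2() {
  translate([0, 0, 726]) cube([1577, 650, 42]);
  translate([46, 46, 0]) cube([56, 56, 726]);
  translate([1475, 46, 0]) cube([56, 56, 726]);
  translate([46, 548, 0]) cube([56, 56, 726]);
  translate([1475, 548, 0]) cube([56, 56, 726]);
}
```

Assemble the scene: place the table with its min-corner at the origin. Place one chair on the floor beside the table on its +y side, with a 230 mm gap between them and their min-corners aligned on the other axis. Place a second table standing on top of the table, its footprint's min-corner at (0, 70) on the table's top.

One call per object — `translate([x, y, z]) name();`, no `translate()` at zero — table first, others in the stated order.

table();
translate([0, 950, 0]) chair();
translate([0, 70, 720]) table_2();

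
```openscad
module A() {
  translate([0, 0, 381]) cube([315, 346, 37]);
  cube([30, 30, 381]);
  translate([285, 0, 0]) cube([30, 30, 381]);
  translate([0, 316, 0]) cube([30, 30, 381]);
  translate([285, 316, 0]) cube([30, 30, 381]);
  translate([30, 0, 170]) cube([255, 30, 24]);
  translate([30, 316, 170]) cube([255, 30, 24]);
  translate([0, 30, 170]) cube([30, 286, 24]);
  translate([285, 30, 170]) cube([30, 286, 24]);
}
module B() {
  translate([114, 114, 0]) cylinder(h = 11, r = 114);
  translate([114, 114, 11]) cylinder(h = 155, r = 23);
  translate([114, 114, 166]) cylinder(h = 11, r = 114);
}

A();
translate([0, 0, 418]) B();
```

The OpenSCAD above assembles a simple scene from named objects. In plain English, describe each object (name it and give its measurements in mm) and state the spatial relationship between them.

A is a four-legged stool. The seat is 315×346 mm, 37 mm thick, top at z = 418 mm. It stands on four square legs, each 30×30 mm in cross-section, from z = 0 to the seat underside, each flush with a corner of the seat. Four stretchers, 30 mm wide and 24 mm tall, connect adjacent legs with their undersides at z = 170 mm, each running between the inner faces of the legs it joins and aligned with the legs' outer faces on the other axis.

B is a spool: two coaxial disc flanges of radius 114 mm and thickness 11 mm, joined by a core cylinder of radius 23 mm and height 155 mm. The lower flange rests on z = 0 and the three cylinders share a vertical axis.

The spool is on top of the stool.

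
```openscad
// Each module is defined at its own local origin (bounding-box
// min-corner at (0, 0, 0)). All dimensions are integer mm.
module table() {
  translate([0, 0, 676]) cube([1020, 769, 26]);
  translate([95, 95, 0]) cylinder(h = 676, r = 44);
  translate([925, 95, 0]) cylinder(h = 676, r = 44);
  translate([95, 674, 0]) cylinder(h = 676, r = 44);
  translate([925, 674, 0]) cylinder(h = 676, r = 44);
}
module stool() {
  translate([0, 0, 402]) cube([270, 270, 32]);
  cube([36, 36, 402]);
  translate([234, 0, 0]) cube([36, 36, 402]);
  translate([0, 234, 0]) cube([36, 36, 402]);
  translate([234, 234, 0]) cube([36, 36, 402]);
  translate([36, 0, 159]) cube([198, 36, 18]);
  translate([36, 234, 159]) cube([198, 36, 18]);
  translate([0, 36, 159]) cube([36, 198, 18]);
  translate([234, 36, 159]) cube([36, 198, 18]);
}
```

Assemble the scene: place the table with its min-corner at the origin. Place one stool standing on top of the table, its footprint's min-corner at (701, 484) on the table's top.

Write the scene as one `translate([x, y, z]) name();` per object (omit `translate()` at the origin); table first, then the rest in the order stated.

table();
translate([701, 484, 702]) stool();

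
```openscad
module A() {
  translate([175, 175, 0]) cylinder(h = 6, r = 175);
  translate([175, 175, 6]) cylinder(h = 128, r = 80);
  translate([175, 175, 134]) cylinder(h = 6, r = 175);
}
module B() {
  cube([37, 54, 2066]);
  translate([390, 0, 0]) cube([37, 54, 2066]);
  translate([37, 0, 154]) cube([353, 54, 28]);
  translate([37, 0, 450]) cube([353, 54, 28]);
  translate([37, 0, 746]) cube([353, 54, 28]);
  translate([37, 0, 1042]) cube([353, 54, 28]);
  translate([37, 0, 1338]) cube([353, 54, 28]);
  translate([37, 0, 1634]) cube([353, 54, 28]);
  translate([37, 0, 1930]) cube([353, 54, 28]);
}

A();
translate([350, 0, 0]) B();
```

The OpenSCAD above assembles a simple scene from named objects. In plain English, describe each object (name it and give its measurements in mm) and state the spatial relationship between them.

A is a spool: two coaxial disc flanges of radius 175 mm and thickness 6 mm, joined by a core cylinder of radius 80 mm and height 128 mm. The lower flange rests on z = 0 and the three cylinders share a vertical axis.

B is a straight ladder. Two 37×54 mm vertical rails, 2066 mm tall, stand 427 mm apart (outside-to-outside) with their front faces coplanar on the −y side. 7 rungs, each 54 mm deep and 28 mm tall, span between the inner faces of the rails, front faces flush with the rails. The lowest rung's underside is at z = 154 mm and rungs are spaced 296 mm apart (underside to underside).

The ladder is against the spool's +x side, with their −y faces flush.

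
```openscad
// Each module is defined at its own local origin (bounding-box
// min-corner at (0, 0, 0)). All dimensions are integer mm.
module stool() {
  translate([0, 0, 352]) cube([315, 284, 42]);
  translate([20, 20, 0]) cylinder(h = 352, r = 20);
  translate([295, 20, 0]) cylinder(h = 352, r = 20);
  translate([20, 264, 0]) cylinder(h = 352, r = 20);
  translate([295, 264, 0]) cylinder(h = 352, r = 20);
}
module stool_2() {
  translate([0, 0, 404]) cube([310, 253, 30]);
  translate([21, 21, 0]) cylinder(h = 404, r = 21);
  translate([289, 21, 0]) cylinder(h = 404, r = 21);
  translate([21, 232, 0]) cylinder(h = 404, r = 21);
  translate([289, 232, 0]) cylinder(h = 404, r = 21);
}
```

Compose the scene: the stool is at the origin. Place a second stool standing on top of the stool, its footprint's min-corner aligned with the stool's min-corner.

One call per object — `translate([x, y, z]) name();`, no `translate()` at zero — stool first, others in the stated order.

stool();
translate([0, 0, 394]) stool_2();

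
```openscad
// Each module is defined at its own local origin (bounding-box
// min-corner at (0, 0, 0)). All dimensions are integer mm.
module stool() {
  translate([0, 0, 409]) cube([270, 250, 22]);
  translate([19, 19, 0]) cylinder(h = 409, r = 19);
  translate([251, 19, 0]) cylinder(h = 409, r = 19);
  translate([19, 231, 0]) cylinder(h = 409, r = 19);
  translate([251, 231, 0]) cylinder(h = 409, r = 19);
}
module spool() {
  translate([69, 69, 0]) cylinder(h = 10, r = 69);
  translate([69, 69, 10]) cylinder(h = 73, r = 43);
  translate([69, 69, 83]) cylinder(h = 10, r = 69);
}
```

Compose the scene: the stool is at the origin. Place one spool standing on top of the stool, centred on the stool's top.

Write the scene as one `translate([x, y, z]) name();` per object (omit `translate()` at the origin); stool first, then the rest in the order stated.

stool();
translate([66, 56, 431]) spool();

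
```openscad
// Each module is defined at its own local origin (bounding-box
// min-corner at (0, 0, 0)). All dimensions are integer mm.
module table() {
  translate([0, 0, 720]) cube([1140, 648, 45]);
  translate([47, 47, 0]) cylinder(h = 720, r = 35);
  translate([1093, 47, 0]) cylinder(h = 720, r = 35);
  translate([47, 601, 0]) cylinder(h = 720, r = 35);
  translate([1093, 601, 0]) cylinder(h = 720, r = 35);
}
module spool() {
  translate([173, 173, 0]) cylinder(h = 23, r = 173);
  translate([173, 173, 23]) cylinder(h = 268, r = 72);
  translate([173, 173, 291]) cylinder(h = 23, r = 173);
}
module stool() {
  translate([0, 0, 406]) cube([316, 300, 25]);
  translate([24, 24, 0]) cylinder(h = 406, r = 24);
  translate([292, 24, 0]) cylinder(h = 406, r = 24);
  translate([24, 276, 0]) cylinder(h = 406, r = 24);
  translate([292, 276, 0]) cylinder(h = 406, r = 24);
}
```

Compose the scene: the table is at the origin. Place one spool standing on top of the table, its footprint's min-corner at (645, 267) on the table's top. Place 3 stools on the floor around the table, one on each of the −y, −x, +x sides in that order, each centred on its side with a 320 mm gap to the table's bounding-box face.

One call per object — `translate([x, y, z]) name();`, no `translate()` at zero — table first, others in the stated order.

table();
translate([645, 267, 765]) spool();
translate([412, -620, 0]) stool();
translate([-636, 174, 0]) stool();
translate([1460, 174, 0]) stool();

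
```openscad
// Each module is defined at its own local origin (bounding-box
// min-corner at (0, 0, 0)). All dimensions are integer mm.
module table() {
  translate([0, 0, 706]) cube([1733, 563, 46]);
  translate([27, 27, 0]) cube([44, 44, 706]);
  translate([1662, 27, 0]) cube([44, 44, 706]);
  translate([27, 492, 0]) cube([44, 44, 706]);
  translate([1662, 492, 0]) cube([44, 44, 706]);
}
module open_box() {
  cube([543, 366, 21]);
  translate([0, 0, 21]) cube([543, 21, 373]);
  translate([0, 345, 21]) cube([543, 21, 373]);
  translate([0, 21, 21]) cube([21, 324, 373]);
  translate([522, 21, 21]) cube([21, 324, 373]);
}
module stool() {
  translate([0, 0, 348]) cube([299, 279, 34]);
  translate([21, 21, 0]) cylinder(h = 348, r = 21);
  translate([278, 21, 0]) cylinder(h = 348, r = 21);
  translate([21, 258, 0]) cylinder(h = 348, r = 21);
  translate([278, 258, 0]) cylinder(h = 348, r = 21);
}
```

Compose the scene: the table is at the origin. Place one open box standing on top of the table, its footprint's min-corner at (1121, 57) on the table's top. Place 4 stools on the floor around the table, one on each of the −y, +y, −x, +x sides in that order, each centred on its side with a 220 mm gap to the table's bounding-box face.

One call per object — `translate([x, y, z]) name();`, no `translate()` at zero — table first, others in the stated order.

table();
translate([1121, 57, 752]) open_box();
translate([717, -499, 0]) stool();
translate([717, 783, 0]) stool();
translate([-519, 142, 0]) stool();
translate([1953, 142, 0]) stool();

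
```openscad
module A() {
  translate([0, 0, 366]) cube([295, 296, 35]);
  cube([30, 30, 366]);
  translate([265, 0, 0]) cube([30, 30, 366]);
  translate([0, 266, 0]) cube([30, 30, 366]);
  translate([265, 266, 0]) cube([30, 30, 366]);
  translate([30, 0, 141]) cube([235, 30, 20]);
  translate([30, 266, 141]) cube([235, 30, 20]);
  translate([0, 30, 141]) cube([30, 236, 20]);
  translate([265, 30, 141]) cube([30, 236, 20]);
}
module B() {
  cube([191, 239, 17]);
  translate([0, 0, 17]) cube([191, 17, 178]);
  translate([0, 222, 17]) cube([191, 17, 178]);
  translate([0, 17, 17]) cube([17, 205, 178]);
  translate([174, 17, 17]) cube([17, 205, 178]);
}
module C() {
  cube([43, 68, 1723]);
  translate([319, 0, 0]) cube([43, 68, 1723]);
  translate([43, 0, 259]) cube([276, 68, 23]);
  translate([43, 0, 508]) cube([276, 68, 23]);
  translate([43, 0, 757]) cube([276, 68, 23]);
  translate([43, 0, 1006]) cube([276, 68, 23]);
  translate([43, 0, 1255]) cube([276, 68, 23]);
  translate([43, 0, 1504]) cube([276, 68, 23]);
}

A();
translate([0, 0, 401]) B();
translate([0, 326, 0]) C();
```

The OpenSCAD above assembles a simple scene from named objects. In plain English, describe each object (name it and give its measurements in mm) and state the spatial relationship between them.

A is a four-legged stool. The seat is 295×296 mm, 35 mm thick, top at z = 401 mm. It stands on four square legs, each 30×30 mm in cross-section, from z = 0 to the seat underside, each flush with a corner of the seat. Four stretchers, 30 mm wide and 20 mm tall, connect adjacent legs with their undersides at z = 141 mm, each running between the inner faces of the legs it joins and aligned with the legs' outer faces on the other axis.

B is an open-topped rectangular box: outside dimensions 191×239×195 mm, with a uniform wall and base thickness of 17 mm. The base is a full 191×239 slab on the floor; four walls sit on top of the base. The front and back walls (the −y and +y sides) span the full width; the two side walls fit between them.

C is a wooden ladder with two side rails of 43×68 mm section and 1723 mm height, set 362 mm apart overall. Between them run 6 rectangular rungs (68 mm deep, 23 mm thick), front faces flush with the rails' −y face. The bottom of the first rung is 259 mm above the floor and each subsequent rung is 249 mm higher than the one below.

The open box is on top of the stool. The ladder is on the floor beside the stool on its +y side.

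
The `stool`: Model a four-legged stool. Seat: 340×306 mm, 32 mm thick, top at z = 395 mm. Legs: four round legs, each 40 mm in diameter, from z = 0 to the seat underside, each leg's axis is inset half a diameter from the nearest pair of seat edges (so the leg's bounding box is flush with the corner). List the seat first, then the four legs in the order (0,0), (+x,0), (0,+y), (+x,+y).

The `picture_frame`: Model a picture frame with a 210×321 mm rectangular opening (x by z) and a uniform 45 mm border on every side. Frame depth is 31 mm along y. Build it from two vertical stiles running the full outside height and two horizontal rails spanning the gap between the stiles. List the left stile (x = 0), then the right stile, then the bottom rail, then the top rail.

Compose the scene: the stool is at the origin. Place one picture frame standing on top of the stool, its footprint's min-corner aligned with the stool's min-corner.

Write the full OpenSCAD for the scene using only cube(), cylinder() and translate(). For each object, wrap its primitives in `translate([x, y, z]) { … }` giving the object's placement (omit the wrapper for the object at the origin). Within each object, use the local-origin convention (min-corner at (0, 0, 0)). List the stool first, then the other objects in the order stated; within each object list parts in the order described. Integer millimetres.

translate([0, 0, 363]) cube([340, 306, 32]);
translate([20, 20, 0]) cylinder(h = 363, r = 20);
translate([320, 20, 0]) cylinder(h = 363, r = 20);
translate([20, 286, 0]) cylinder(h = 363, r = 20);
translate([320, 286, 0]) cylinder(h = 363, r = 20);
translate([0, 0, 395]) {
  cube([45, 31, 411]);
  translate([255, 0, 0]) cube([45, 31, 411]);
  translate([45, 0, 0]) cube([210, 31, 45]);
  translate([45, 0, 366]) cube([210, 31, 45]);
}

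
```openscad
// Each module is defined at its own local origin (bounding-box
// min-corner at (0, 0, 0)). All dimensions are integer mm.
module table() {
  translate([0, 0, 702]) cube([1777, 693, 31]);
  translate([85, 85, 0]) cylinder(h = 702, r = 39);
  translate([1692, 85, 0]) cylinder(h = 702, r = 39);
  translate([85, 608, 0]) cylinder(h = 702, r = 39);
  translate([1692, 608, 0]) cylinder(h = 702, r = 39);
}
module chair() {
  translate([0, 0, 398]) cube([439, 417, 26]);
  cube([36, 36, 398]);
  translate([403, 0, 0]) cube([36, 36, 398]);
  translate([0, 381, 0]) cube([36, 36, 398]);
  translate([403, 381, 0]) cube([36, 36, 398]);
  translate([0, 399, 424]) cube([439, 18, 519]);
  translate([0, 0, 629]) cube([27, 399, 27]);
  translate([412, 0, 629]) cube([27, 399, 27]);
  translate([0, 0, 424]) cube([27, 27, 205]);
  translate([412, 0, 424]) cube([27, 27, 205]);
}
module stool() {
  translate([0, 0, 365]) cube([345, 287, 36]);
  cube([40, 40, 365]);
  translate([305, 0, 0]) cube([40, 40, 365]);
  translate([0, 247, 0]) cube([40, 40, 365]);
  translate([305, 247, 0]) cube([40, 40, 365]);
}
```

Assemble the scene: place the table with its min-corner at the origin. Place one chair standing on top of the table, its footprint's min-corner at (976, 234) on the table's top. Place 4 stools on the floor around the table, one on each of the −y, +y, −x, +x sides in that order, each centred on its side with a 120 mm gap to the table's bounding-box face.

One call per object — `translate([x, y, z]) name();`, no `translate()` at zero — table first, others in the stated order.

table();
translate([976, 234, 733]) chair();
translate([716, -407, 0]) stool();
translate([716, 813, 0]) stool();
translate([-465, 203, 0]) stool();
translate([1897, 203, 0]) stool();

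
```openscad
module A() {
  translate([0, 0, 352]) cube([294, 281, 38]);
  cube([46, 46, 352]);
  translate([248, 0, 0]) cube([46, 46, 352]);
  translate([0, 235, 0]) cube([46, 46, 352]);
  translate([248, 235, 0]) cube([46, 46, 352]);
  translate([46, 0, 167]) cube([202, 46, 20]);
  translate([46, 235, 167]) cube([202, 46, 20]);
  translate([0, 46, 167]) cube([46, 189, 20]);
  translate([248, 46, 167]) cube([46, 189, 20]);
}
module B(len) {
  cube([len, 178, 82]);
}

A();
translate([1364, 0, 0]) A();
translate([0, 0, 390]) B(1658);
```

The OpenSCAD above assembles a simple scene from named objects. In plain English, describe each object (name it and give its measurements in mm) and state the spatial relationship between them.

A is a four-legged stool. The seat is a 294×281×38 mm slab whose top surface is at z = 390 mm; four square legs, each 46×46 mm in cross-section, run from the floor (z = 0) to the underside of the seat, each flush with a corner of the seat. Four stretchers, 46 mm wide and 20 mm tall, connect adjacent legs with their undersides at z = 167 mm, each running between the inner faces of the legs it joins and aligned with the legs' outer faces on the other axis.

B is a rectangular beam 1658 mm long (x), 178 mm deep (y), 82 mm thick (z).

The beam spans the tops of two stools placed 1070 mm apart, resting at z = 390 mm.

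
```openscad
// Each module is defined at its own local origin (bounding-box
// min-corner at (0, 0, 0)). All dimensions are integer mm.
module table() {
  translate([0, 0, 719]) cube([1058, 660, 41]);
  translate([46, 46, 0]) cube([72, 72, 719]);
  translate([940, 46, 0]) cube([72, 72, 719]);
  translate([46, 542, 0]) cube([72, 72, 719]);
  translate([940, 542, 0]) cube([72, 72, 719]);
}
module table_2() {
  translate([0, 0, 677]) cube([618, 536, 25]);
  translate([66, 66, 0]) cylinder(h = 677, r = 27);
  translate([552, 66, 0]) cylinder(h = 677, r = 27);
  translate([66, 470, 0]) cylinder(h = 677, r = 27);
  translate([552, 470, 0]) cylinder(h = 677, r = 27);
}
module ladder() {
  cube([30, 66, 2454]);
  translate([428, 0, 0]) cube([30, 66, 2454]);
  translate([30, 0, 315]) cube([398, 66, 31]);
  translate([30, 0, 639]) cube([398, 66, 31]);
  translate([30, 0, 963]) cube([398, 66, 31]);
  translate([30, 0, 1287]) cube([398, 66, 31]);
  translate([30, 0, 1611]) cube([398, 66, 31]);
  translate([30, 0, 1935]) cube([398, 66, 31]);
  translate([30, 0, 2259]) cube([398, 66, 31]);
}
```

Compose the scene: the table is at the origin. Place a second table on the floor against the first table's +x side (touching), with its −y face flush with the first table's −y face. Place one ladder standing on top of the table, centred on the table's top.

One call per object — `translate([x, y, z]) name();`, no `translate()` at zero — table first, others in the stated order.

table();
translate([1058, 0, 0]) table_2();
translate([300, 297, 760]) ladder();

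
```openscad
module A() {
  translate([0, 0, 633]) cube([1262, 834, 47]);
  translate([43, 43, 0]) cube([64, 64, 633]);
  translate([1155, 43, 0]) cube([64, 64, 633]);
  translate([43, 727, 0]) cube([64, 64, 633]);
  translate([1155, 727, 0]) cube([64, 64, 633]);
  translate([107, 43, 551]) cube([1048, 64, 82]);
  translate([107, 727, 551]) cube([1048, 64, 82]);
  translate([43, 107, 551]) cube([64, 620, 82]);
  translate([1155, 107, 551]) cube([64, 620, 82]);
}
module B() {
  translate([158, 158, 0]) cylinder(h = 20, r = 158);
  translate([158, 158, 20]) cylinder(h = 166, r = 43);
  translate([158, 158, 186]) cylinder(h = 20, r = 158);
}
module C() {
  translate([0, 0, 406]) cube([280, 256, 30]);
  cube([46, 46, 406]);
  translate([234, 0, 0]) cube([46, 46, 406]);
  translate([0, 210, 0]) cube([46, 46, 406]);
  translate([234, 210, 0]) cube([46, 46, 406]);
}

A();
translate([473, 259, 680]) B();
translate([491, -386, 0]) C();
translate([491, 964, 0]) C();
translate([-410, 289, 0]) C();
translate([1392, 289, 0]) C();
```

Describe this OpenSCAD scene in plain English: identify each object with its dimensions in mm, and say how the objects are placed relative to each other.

A is a table with a 1262×834 mm rectangular top, 47 mm thick, top surface at z = 680 mm, supported by four 64×64 mm square legs, each inset 43 mm from the nearest pair of top edges, running from the floor. Four apron rails, 64 mm thick and 82 mm tall, run between adjacent legs with their top edges flush with the underside of the top and their outer faces flush with the legs' outer faces.

B is a spool: two coaxial disc flanges of radius 158 mm and thickness 20 mm, joined by a core cylinder of radius 43 mm and height 166 mm. The lower flange rests on z = 0 and the three cylinders share a vertical axis.

C is a simple wooden stool: a rectangular seat 280 mm (x) by 256 mm (y), 30 mm thick, top face at z = 436 mm, on four square legs, each 46×46 mm in cross-section. The legs rest on z = 0, each flush with a corner of the seat.

The spool is on top of the table, centred. Four stools sit around the table at the −y, +y, −x, +x sides.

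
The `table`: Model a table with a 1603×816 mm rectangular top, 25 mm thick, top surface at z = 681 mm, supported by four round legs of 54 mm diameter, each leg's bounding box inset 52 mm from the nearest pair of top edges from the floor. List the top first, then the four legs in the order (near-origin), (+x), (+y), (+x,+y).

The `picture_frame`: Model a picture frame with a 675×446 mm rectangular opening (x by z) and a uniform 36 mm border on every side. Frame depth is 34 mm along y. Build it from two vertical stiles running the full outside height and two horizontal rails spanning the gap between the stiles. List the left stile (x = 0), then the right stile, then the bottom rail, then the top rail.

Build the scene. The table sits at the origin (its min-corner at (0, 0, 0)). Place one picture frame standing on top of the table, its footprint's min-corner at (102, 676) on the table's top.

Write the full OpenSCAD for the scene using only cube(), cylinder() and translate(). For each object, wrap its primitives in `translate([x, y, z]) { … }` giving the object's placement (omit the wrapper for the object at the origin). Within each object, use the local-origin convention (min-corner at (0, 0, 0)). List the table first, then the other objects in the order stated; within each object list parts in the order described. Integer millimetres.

translate([0, 0, 656]) cube([1603, 816, 25]);
translate([79, 79, 0]) cylinder(h = 656, r = 27);
translate([1524, 79, 0]) cylinder(h = 656, r = 27);
translate([79, 737, 0]) cylinder(h = 656, r = 27);
translate([1524, 737, 0]) cylinder(h = 656, r = 27);
translate([102, 676, 681]) {
  cube([36, 34, 518]);
  translate([711, 0, 0]) cube([36, 34, 518]);
  translate([36, 0, 0]) cube([675, 34, 36]);
  translate([36, 0, 482]) cube([675, 34, 36]);
}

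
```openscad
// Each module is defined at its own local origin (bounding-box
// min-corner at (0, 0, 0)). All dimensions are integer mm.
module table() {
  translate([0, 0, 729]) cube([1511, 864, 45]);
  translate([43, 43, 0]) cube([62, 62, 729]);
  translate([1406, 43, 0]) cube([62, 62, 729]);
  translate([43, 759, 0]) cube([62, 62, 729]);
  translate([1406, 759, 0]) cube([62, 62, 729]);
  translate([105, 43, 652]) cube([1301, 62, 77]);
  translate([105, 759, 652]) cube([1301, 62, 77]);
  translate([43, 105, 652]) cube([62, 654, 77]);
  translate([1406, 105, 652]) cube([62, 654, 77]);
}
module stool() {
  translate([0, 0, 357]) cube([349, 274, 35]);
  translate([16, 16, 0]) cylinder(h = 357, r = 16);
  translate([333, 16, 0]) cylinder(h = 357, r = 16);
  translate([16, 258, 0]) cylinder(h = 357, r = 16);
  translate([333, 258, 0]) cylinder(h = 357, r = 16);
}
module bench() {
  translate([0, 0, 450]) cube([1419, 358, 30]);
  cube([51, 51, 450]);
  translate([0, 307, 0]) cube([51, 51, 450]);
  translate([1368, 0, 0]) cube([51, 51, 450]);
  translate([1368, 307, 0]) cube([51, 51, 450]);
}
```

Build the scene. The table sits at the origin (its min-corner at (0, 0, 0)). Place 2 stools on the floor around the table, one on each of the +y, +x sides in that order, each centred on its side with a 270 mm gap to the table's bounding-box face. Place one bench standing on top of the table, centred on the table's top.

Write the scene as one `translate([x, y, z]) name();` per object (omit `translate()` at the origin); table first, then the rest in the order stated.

table();
translate([581, 1134, 0]) stool();
translate([1781, 295, 0]) stool();
translate([46, 253, 774]) bench();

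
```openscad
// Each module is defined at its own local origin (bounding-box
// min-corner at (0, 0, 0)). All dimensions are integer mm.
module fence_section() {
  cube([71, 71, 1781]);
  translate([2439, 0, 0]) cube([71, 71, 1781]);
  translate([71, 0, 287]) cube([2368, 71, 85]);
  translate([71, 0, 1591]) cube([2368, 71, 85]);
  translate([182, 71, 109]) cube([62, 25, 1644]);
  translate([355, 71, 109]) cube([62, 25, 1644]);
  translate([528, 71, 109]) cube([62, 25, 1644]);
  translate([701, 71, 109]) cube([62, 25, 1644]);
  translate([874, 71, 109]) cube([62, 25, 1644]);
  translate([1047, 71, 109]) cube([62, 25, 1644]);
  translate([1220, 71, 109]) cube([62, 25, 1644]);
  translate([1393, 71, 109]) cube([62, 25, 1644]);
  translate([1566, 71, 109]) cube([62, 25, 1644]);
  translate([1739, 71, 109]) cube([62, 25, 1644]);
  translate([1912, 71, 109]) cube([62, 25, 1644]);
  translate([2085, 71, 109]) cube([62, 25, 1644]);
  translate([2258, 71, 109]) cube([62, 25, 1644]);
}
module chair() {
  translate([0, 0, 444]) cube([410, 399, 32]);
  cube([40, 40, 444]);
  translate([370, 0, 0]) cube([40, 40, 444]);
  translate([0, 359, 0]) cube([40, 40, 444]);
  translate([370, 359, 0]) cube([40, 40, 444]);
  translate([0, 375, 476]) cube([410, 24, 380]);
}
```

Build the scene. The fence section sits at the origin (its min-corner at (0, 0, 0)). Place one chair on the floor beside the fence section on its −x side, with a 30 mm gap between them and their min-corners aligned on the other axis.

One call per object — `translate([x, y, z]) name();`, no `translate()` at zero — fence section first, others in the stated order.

fence_section();
translate([-440, 0, 0]) chair();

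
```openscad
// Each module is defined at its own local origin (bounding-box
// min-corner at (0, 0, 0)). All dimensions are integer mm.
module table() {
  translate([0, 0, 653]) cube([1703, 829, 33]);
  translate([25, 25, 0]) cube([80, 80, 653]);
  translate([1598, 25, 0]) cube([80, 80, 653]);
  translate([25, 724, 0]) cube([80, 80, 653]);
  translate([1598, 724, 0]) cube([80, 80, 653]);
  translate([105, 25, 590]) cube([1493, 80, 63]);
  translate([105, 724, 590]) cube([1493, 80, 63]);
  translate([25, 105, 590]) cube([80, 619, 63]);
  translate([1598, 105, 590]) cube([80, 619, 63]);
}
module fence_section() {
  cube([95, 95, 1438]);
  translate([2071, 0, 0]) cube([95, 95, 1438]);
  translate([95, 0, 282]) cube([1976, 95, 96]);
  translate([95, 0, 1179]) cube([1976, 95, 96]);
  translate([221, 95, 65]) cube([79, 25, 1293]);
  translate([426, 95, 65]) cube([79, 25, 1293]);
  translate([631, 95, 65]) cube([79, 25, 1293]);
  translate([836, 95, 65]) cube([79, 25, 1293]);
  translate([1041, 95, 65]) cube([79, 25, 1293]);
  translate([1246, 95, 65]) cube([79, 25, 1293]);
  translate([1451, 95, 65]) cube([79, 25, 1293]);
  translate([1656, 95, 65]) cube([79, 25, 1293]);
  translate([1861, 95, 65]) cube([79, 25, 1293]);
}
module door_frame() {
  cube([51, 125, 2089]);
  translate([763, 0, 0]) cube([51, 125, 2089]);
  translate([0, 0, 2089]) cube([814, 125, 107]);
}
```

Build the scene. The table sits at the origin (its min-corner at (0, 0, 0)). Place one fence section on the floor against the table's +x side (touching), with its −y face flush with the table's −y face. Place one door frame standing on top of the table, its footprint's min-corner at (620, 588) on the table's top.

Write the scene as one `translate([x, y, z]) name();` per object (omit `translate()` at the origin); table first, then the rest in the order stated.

table();
translate([1703, 0, 0]) fence_section();
translate([620, 588, 686]) door_frame();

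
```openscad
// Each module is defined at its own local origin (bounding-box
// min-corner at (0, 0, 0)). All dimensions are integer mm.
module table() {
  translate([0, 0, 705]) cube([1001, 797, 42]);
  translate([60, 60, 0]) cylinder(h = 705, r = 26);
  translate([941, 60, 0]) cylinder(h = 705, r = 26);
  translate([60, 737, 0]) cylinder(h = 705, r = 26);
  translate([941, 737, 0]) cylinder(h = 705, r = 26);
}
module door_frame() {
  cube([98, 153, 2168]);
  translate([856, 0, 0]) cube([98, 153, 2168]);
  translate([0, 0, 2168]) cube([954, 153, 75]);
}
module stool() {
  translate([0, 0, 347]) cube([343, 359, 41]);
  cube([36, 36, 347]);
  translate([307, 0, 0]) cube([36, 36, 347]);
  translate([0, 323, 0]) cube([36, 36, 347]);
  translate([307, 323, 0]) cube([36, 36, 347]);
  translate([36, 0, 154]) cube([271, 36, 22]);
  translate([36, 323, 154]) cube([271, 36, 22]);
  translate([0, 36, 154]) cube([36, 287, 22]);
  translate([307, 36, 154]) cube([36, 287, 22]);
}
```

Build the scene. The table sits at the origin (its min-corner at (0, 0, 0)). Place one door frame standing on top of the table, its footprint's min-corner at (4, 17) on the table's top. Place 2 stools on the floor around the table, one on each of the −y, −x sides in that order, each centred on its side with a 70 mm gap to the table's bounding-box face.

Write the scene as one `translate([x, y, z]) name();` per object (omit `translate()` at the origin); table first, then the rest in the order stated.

table();
translate([4, 17, 747]) door_frame();
translate([329, -429, 0]) stool();
translate([-413, 219, 0]) stool();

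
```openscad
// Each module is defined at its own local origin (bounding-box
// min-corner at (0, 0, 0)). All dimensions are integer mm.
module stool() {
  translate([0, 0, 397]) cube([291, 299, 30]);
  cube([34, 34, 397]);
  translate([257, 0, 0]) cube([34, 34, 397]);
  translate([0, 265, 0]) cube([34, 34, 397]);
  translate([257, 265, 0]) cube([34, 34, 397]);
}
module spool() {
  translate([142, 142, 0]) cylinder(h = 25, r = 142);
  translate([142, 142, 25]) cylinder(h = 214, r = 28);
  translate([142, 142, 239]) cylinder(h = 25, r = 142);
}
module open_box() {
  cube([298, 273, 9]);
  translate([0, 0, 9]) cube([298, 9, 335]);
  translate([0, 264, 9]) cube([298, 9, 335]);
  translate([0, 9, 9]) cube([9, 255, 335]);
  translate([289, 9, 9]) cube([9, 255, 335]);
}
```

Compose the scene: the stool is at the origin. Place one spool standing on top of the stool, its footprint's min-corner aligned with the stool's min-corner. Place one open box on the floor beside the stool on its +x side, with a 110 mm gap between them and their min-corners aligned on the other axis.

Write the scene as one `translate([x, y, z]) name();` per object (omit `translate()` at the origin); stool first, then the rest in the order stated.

stool();
translate([0, 0, 427]) spool();
translate([401, 0, 0]) open_box();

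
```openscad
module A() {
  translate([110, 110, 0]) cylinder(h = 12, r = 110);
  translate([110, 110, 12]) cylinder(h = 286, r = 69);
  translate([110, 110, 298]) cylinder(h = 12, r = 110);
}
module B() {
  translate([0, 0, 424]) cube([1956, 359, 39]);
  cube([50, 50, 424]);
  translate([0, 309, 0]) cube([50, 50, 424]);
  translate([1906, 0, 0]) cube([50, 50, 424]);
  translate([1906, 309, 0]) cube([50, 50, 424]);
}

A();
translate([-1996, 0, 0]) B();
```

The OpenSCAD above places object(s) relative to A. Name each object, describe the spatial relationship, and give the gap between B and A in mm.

A is a spool. B is a bench. The bench is on the floor beside the spool on its −x side. The gap between the bench and the spool is 40 mm.

The bench's nearest face is 40 mm from the spool's −x face.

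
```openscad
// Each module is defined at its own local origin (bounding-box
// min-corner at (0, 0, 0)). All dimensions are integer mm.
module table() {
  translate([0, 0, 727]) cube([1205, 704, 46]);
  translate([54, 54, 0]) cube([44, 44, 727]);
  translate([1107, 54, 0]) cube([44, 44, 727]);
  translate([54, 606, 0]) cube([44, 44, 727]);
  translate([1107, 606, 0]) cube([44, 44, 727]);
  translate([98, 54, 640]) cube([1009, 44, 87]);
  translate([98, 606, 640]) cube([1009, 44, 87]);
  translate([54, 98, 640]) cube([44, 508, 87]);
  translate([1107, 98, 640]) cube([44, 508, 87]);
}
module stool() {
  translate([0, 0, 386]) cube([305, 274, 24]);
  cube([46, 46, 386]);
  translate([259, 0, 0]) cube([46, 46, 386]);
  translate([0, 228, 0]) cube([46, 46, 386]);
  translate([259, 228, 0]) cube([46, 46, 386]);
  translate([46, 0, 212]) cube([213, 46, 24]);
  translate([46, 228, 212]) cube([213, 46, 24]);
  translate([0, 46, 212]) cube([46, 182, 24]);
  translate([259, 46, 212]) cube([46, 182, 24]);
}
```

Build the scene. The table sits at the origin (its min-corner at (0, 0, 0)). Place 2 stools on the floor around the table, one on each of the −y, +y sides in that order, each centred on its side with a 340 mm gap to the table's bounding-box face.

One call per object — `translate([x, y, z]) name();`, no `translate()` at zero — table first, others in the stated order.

table();
translate([450, -614, 0]) stool();
translate([450, 1044, 0]) stool();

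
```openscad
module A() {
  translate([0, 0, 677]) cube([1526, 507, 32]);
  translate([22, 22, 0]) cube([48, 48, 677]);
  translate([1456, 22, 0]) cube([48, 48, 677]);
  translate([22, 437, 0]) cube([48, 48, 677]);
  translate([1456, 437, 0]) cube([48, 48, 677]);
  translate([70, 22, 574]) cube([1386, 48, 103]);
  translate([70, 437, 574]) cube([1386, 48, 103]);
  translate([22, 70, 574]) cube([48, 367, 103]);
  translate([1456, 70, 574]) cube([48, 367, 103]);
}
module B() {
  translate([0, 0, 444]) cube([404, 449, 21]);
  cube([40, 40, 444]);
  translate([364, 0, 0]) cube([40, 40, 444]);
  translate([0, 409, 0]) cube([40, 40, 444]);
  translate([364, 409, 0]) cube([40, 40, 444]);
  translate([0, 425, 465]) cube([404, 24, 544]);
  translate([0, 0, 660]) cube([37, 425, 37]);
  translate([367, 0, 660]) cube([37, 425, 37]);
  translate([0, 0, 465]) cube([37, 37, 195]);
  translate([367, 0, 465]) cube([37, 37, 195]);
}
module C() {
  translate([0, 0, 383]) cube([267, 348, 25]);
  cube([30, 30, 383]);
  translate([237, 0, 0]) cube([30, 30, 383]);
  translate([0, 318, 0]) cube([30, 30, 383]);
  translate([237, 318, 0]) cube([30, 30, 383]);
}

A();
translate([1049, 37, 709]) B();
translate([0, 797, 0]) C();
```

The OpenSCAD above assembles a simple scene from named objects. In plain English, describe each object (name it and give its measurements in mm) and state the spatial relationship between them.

A is a rectangular dining table. The top is 1526×507×32 mm with its upper surface at z = 709 mm. It stands on four 48×48 mm square legs, each inset 22 mm from the nearest pair of top edges, running from the floor to the underside of the top. Four apron rails, 48 mm thick and 103 mm tall, run between adjacent legs with their top edges flush with the underside of the top and their outer faces flush with the legs' outer faces.

B is a chair: 404×449 mm seat, 21 mm thick, top at z = 465 mm, on four 40 mm square corner legs flush with the seat edges. A 24 mm thick backrest slab spans the full seat width, extending 544 mm above the seat top, its back face flush with the seat's +y edge. Two armrests of 37×37 mm section run along each side from the seat's front edge to the front of the backrest, top faces 232 mm above the seat top and outer faces flush with the seat's x-edges; a 37×37 mm post under the front of each armrest stands on the seat at the front corner.

C is a simple wooden stool: a rectangular seat 267 mm (x) by 348 mm (y), 25 mm thick, top face at z = 408 mm, on four square legs, each 30×30 mm in cross-section. The legs rest on z = 0, each flush with a corner of the seat.

The chair is on top of the table. The stool is on the floor beside the table on its +y side.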